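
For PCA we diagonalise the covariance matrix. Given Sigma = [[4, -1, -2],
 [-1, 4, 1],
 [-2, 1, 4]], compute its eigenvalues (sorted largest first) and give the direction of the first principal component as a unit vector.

Step 1 — characteristic polynomial p(λ) = det(λI - Sigma) = λ³ - tr·λ² + c_1·λ - det, where tr = trace, c_1 = sum of the principal 2×2 minors, det = det(Sigma):
  tr = 4 + 4 + 4 = 12,
  c_1 = (4·4 - (-1)²) + (4·4 - (-2)²) + (4·4 - (1)²) = 15 + 12 + 15 = 42,
  det = 4·(4·4 - (1)²) - (-1)·((-1)·4 - (1)·(-2)) + (-2)·((-1)·(1) - 4·(-2)) = 4·(15) - (-1)·(-2) + (-2)·(7) = 44.
  So p(λ) = λ³ - 12λ² + 42λ - 44.
Step 2 — look for an integer root (rational root theorem: any rational root is an integer divisor of 44). Testing λ = 2:
  p(2) = 8 - 48 + 84 - 44 = 0  ✓
  Dividing out (λ - 2): p(λ) = (λ - 2)(λ² - 10λ + 22).
Step 3 — remaining eigenvalues from the quadratic λ² - 10λ + 22 = 0:
  Δ = 10² - 4·22 = 100 - 88 = 12,  λ = (10 ± √12)/2 = (10 ± 3.4641)/2 ≈ 6.7321 or 3.2679.
  Sorted: λ_1 = 6.7321,  λ_2 = 3.2679,  λ_3 = 2  (check: sum = 12 = tr ✓).

Step 4 — unit eigenvector for λ_1 ≈ 6.7321: v spans the null space of (Sigma - λ_1 I), whose rows are
  r_1 = (-2.7321, -1, -2),  r_2 = (-1, -2.7321, 1),  r_3 = (-2, 1, -2.7321).
  v is orthogonal to every row, so take v ∝ r_1 × r_2 = ((-1)·(1) - (-2)·(-2.7321), (-2)·(-1) - (-2.7321)·(1), (-2.7321)·(-2.7321) - (-1)·(-1)) ≈ (-6.4641, 4.7321, 6.4641).
  Rescale (multiply by -1 so the first nonzero entry is positive): u = (6.4641, -4.7321, -6.4641).
  ||u|| = √((6.4641)² + (-4.7321)² + (-6.4641)²) = √(105.9615) ≈ 10.2938,  v_1 = u/||u|| ≈ (0.628, -0.4597, -0.628) (||v_1|| = 1).

λ_1 = 6.7321,  λ_2 = 3.2679,  λ_3 = 2;  v_1 ≈ (0.628, -0.4597, -0.628)


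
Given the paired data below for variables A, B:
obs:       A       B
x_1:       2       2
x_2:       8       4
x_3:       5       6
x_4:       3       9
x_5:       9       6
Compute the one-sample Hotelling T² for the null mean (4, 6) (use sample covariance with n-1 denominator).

Step 1 — sample mean vector:
  mean(A) = (2 + 8 + 5 + 3 + 9) / 5 = 27/5 = 5.4
  mean(B) = (2 + 4 + 6 + 9 + 6) / 5 = 27/5 = 5.4
  x̄ = (5.4, 5.4),  deviation x̄ - mu_0 = (5.4, 5.4) - (4, 6) = (1.4, -0.6).

Step 2 — sample covariance matrix, S[i,j] = (1/(n-1)) · Σ_k (x_{k,i} - mean_i) · (x_{k,j} - mean_j), divisor n-1 = 4:
  S[A,A] = ((-3.4)·(-3.4) + (2.6)·(2.6) + (-0.4)·(-0.4) + (-2.4)·(-2.4) + (3.6)·(3.6)) / 4 = 37.2/4 = 9.3
  S[A,B] = ((-3.4)·(-3.4) + (2.6)·(-1.4) + (-0.4)·(0.6) + (-2.4)·(3.6) + (3.6)·(0.6)) / 4 = 1.2/4 = 0.3
  S[B,B] = ((-3.4)·(-3.4) + (-1.4)·(-1.4) + (0.6)·(0.6) + (3.6)·(3.6) + (0.6)·(0.6)) / 4 = 27.2/4 = 6.8
  S = [[9.3, 0.3],
 [0.3, 6.8]].

Step 3 — invert S. det(S) = 9.3·6.8 - (0.3)² = 63.15.
  S^{-1} = (1/det) · [[d, -b], [-b, a]] = [[0.1077, -0.0048],
 [-0.0048, 0.1473]].

Step 4 — quadratic form (x̄ - mu_0)^T · S^{-1} · (x̄ - mu_0):
  S^{-1} · (x̄ - mu_0) = (0.1536, -0.095),
  (x̄ - mu_0)^T · [...] = (1.4)·(0.1536) + (-0.6)·(-0.095) = 0.2721.

Step 5 — scale by n: T² = 5 · 0.2721 = 1.3603.

T² ≈ 1.3603


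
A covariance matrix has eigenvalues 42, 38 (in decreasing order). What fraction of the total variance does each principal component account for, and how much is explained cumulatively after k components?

Step 1 — total variance = trace(Sigma) = Σ λ_i = 42 + 38 = 80.

Step 2 — fraction explained by component i = λ_i / Σ λ:
  PC1: 42/80 = 0.525
  PC2: 38/80 = 0.475

Step 3 — cumulative fraction after k components = (λ_1 + ... + λ_k) / Σ λ:
  k = 1: 42/80 = 0.525
  k = 2: (42 + 38)/80 = 80/80 = 1

Summary (fraction, with percent):

explained: PC1 0.525 (52.5%), PC2 0.475 (47.5%);  cumulative: 0.525, 1


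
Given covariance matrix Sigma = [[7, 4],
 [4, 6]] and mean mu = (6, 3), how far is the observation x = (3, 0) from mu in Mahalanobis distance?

Step 1 — centre the observation: (x - mu) = (-3, -3).

Step 2 — invert Sigma. det(Sigma) = 7·6 - (4)² = 26.
  Sigma^{-1} = (1/det) · [[d, -b], [-b, a]] = [[0.2308, -0.1538],
 [-0.1538, 0.2692]].

Step 3 — form the quadratic (x - mu)^T · Sigma^{-1} · (x - mu):
  Sigma^{-1} · (x - mu) = (-0.2308, -0.3462).
  (x - mu)^T · [Sigma^{-1} · (x - mu)] = (-3)·(-0.2308) + (-3)·(-0.3462) = 1.7308.

Step 4 — take square root: d = √(1.7308) ≈ 1.3156.

d(x, mu) = √(1.7308) ≈ 1.3156


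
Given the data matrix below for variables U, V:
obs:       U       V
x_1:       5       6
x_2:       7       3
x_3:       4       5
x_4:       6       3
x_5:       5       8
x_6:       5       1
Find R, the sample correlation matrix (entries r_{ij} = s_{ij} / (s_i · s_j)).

Step 1 — column means:
  mean(U) = (5 + 7 + 4 + 6 + 5 + 5) / 6 = 32/6 = 5.3333
  mean(V) = (6 + 3 + 5 + 3 + 8 + 1) / 6 = 26/6 = 4.3333

Step 2 — sample variances and covariances s[i,j] = (1/(n-1)) · Σ_k (x_{k,i} - mean_i) · (x_{k,j} - mean_j), with n-1 = 5:
  s[U,U] = ((-0.3333)·(-0.3333) + (1.6667)·(1.6667) + (-1.3333)·(-1.3333) + (0.6667)·(0.6667) + (-0.3333)·(-0.3333) + (-0.3333)·(-0.3333)) / 5 = 5.3333/5 = 1.0667
  s[U,V] = ((-0.3333)·(1.6667) + (1.6667)·(-1.3333) + (-1.3333)·(0.6667) + (0.6667)·(-1.3333) + (-0.3333)·(3.6667) + (-0.3333)·(-3.3333)) / 5 = -4.6667/5 = -0.9333
  s[V,V] = ((1.6667)·(1.6667) + (-1.3333)·(-1.3333) + (0.6667)·(0.6667) + (-1.3333)·(-1.3333) + (3.6667)·(3.6667) + (-3.3333)·(-3.3333)) / 5 = 31.3333/5 = 6.2667
  Sample standard deviations s_i = √(s[i,i]):
  s(U) = √(1.0667) = 1.0328
  s(V) = √(6.2667) = 2.5033

Step 3 — r_{ij} = s_{ij} / (s_i · s_j):
  r[U,U] = 1 (diagonal).
  r[U,V] = -0.9333 / (1.0328 · 2.5033) = -0.9333 / 2.5854 = -0.361
  r[V,V] = 1 (diagonal).

R is symmetric with unit diagonal. Assembling:

R = [[1, -0.361],
 [-0.361, 1]]


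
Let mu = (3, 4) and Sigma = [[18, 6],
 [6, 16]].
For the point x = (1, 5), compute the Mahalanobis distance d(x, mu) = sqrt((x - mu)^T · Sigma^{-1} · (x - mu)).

Step 1 — centre the observation: (x - mu) = (-2, 1).

Step 2 — invert Sigma. det(Sigma) = 18·16 - (6)² = 252.
  Sigma^{-1} = (1/det) · [[d, -b], [-b, a]] = [[0.0635, -0.0238],
 [-0.0238, 0.0714]].

Step 3 — form the quadratic (x - mu)^T · Sigma^{-1} · (x - mu):
  Sigma^{-1} · (x - mu) = (-0.1508, 0.119).
  (x - mu)^T · [Sigma^{-1} · (x - mu)] = (-2)·(-0.1508) + (1)·(0.119) = 0.4206.

Step 4 — take square root: d = √(0.4206) ≈ 0.6486.

d(x, mu) = √(0.4206) ≈ 0.6486


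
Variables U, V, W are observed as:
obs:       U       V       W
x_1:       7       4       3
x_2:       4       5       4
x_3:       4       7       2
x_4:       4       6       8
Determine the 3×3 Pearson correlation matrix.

Step 1 — column means:
  mean(U) = (7 + 4 + 4 + 4) / 4 = 19/4 = 4.75
  mean(V) = (4 + 5 + 7 + 6) / 4 = 22/4 = 5.5
  mean(W) = (3 + 4 + 2 + 8) / 4 = 17/4 = 4.25

Step 2 — sample variances and covariances s[i,j] = (1/(n-1)) · Σ_k (x_{k,i} - mean_i) · (x_{k,j} - mean_j), with n-1 = 3:
  s[U,U] = ((2.25)·(2.25) + (-0.75)·(-0.75) + (-0.75)·(-0.75) + (-0.75)·(-0.75)) / 3 = 6.75/3 = 2.25
  s[U,V] = ((2.25)·(-1.5) + (-0.75)·(-0.5) + (-0.75)·(1.5) + (-0.75)·(0.5)) / 3 = -4.5/3 = -1.5
  s[U,W] = ((2.25)·(-1.25) + (-0.75)·(-0.25) + (-0.75)·(-2.25) + (-0.75)·(3.75)) / 3 = -3.75/3 = -1.25
  s[V,V] = ((-1.5)·(-1.5) + (-0.5)·(-0.5) + (1.5)·(1.5) + (0.5)·(0.5)) / 3 = 5/3 = 1.6667
  s[V,W] = ((-1.5)·(-1.25) + (-0.5)·(-0.25) + (1.5)·(-2.25) + (0.5)·(3.75)) / 3 = 0.5/3 = 0.1667
  s[W,W] = ((-1.25)·(-1.25) + (-0.25)·(-0.25) + (-2.25)·(-2.25) + (3.75)·(3.75)) / 3 = 20.75/3 = 6.9167
  Sample standard deviations s_i = √(s[i,i]):
  s(U) = √(2.25) = 1.5
  s(V) = √(1.6667) = 1.291
  s(W) = √(6.9167) = 2.63

Step 3 — r_{ij} = s_{ij} / (s_i · s_j):
  r[U,U] = 1 (diagonal).
  r[U,V] = -1.5 / (1.5 · 1.291) = -1.5 / 1.9365 = -0.7746
  r[U,W] = -1.25 / (1.5 · 2.63) = -1.25 / 3.9449 = -0.3169
  r[V,V] = 1 (diagonal).
  r[V,W] = 0.1667 / (1.291 · 2.63) = 0.1667 / 3.3953 = 0.0491
  r[W,W] = 1 (diagonal).

R is symmetric with unit diagonal. Assembling:

R = [[1, -0.7746, -0.3169],
 [-0.7746, 1, 0.0491],
 [-0.3169, 0.0491, 1]]


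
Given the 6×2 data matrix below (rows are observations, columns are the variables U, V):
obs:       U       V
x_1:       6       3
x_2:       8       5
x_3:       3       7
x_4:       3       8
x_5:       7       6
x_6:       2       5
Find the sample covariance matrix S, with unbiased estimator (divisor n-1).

Step 1 — column means:
  mean(U) = (6 + 8 + 3 + 3 + 7 + 2) / 6 = 29/6 = 4.8333
  mean(V) = (3 + 5 + 7 + 8 + 6 + 5) / 6 = 34/6 = 5.6667

Step 2 — sample covariance S[i,j] = (1/(n-1)) · Σ_k (x_{k,i} - mean_i) · (x_{k,j} - mean_j), with n-1 = 5.
  S[U,U] = ((1.1667)·(1.1667) + (3.1667)·(3.1667) + (-1.8333)·(-1.8333) + (-1.8333)·(-1.8333) + (2.1667)·(2.1667) + (-2.8333)·(-2.8333)) / 5 = 30.8333/5 = 6.1667
  S[U,V] = ((1.1667)·(-2.6667) + (3.1667)·(-0.6667) + (-1.8333)·(1.3333) + (-1.8333)·(2.3333) + (2.1667)·(0.3333) + (-2.8333)·(-0.6667)) / 5 = -9.3333/5 = -1.8667
  S[V,V] = ((-2.6667)·(-2.6667) + (-0.6667)·(-0.6667) + (1.3333)·(1.3333) + (2.3333)·(2.3333) + (0.3333)·(0.3333) + (-0.6667)·(-0.6667)) / 5 = 15.3333/5 = 3.0667

S is symmetric (S[j,i] = S[i,j]). Assembling:

S = [[6.1667, -1.8667],
 [-1.8667, 3.0667]]


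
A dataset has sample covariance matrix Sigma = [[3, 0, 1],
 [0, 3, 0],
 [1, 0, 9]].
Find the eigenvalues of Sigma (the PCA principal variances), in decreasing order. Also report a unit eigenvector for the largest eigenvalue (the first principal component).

Step 1 — characteristic polynomial p(λ) = det(λI - Sigma) = λ³ - tr·λ² + c_1·λ - det, where tr = trace, c_1 = sum of the principal 2×2 minors, det = det(Sigma):
  tr = 3 + 3 + 9 = 15,
  c_1 = (3·3 - (0)²) + (3·9 - (1)²) + (3·9 - (0)²) = 9 + 26 + 27 = 62,
  det = 3·(3·9 - (0)²) - (0)·((0)·9 - (0)·(1)) + (1)·((0)·(0) - 3·(1)) = 3·(27) - (0)·(0) + (1)·(-3) = 78.
  So p(λ) = λ³ - 15λ² + 62λ - 78.
Step 2 — look for an integer root (rational root theorem: any rational root is an integer divisor of 78). Testing λ = 3:
  p(3) = 27 - 135 + 186 - 78 = 0  ✓
  Dividing out (λ - 3): p(λ) = (λ - 3)(λ² - 12λ + 26).
Step 3 — remaining eigenvalues from the quadratic λ² - 12λ + 26 = 0:
  Δ = 12² - 4·26 = 144 - 104 = 40,  λ = (12 ± √40)/2 = (12 ± 6.3246)/2 ≈ 9.1623 or 2.8377.
  Sorted: λ_1 = 9.1623,  λ_2 = 3,  λ_3 = 2.8377  (check: sum = 15 = tr ✓).

Step 4 — unit eigenvector for λ_1 ≈ 9.1623: v spans the null space of (Sigma - λ_1 I), whose rows are
  r_1 = (-6.1623, 0, 1),  r_2 = (0, -6.1623, 0),  r_3 = (1, 0, -0.1623).
  v is orthogonal to every row, so take v ∝ r_1 × r_2 = ((0)·(0) - (1)·(-6.1623), (1)·(0) - (-6.1623)·(0), (-6.1623)·(-6.1623) - (0)·(0)) ≈ (6.1623, 0, 37.9737).
  Let u = (6.1623, 0, 37.9737).
  ||u|| = √((6.1623)² + (0)² + (37.9737)²) = √(1479.973) ≈ 38.4704,  v_1 = u/||u|| ≈ (0.1602, 0, 0.9871) (||v_1|| = 1).

λ_1 = 9.1623,  λ_2 = 3,  λ_3 = 2.8377;  v_1 ≈ (0.1602, 0, 0.9871)


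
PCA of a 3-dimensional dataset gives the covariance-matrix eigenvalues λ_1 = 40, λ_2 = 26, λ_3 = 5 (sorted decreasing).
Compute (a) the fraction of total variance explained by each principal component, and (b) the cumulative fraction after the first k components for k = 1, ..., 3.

Step 1 — total variance = trace(Sigma) = Σ λ_i = 40 + 26 + 5 = 71.

Step 2 — fraction explained by component i = λ_i / Σ λ:
  PC1: 40/71 = 0.5634
  PC2: 26/71 = 0.3662
  PC3: 5/71 = 0.0704

Step 3 — cumulative fraction after k components = (λ_1 + ... + λ_k) / Σ λ:
  k = 1: 40/71 = 0.5634
  k = 2: (40 + 26)/71 = 66/71 = 0.9296
  k = 3: (40 + 26 + 5)/71 = 71/71 = 1

Summary (fraction, with percent):

explained: PC1 0.5634 (56.34%), PC2 0.3662 (36.62%), PC3 0.0704 (7.04%);  cumulative: 0.5634, 0.9296, 1


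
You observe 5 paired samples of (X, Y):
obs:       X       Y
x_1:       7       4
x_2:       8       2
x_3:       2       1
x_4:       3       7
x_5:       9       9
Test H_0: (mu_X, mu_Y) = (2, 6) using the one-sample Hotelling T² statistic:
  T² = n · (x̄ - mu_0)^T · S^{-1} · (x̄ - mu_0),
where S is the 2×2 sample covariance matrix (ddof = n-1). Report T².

Step 1 — sample mean vector:
  mean(X) = (7 + 8 + 2 + 3 + 9) / 5 = 29/5 = 5.8
  mean(Y) = (4 + 2 + 1 + 7 + 9) / 5 = 23/5 = 4.6
  x̄ = (5.8, 4.6),  deviation x̄ - mu_0 = (5.8, 4.6) - (2, 6) = (3.8, -1.4).

Step 2 — sample covariance matrix, S[i,j] = (1/(n-1)) · Σ_k (x_{k,i} - mean_i) · (x_{k,j} - mean_j), divisor n-1 = 4:
  S[X,X] = ((1.2)·(1.2) + (2.2)·(2.2) + (-3.8)·(-3.8) + (-2.8)·(-2.8) + (3.2)·(3.2)) / 4 = 38.8/4 = 9.7
  S[X,Y] = ((1.2)·(-0.6) + (2.2)·(-2.6) + (-3.8)·(-3.6) + (-2.8)·(2.4) + (3.2)·(4.4)) / 4 = 14.6/4 = 3.65
  S[Y,Y] = ((-0.6)·(-0.6) + (-2.6)·(-2.6) + (-3.6)·(-3.6) + (2.4)·(2.4) + (4.4)·(4.4)) / 4 = 45.2/4 = 11.3
  S = [[9.7, 3.65],
 [3.65, 11.3]].

Step 3 — invert S. det(S) = 9.7·11.3 - (3.65)² = 96.2875.
  S^{-1} = (1/det) · [[d, -b], [-b, a]] = [[0.1174, -0.0379],
 [-0.0379, 0.1007]].

Step 4 — quadratic form (x̄ - mu_0)^T · S^{-1} · (x̄ - mu_0):
  S^{-1} · (x̄ - mu_0) = (0.499, -0.2851),
  (x̄ - mu_0)^T · [...] = (3.8)·(0.499) + (-1.4)·(-0.2851) = 2.2954.

Step 5 — scale by n: T² = 5 · 2.2954 = 11.4771.

T² ≈ 11.4771


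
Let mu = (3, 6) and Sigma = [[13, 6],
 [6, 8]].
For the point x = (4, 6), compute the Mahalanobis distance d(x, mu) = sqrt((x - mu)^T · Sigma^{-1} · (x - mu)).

Step 1 — centre the observation: (x - mu) = (1, 0).

Step 2 — invert Sigma. det(Sigma) = 13·8 - (6)² = 68.
  Sigma^{-1} = (1/det) · [[d, -b], [-b, a]] = [[0.1176, -0.0882],
 [-0.0882, 0.1912]].

Step 3 — form the quadratic (x - mu)^T · Sigma^{-1} · (x - mu):
  Sigma^{-1} · (x - mu) = (0.1176, -0.0882).
  (x - mu)^T · [Sigma^{-1} · (x - mu)] = (1)·(0.1176) + (0)·(-0.0882) = 0.1176.

Step 4 — take square root: d = √(0.1176) ≈ 0.343.

d(x, mu) = √(0.1176) ≈ 0.343


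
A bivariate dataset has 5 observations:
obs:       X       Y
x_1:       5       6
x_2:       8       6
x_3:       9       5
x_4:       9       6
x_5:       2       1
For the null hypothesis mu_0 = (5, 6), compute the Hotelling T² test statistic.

Step 1 — sample mean vector:
  mean(X) = (5 + 8 + 9 + 9 + 2) / 5 = 33/5 = 6.6
  mean(Y) = (6 + 6 + 5 + 6 + 1) / 5 = 24/5 = 4.8
  x̄ = (6.6, 4.8),  deviation x̄ - mu_0 = (6.6, 4.8) - (5, 6) = (1.6, -1.2).

Step 2 — sample covariance matrix, S[i,j] = (1/(n-1)) · Σ_k (x_{k,i} - mean_i) · (x_{k,j} - mean_j), divisor n-1 = 4:
  S[X,X] = ((-1.6)·(-1.6) + (1.4)·(1.4) + (2.4)·(2.4) + (2.4)·(2.4) + (-4.6)·(-4.6)) / 4 = 37.2/4 = 9.3
  S[X,Y] = ((-1.6)·(1.2) + (1.4)·(1.2) + (2.4)·(0.2) + (2.4)·(1.2) + (-4.6)·(-3.8)) / 4 = 20.6/4 = 5.15
  S[Y,Y] = ((1.2)·(1.2) + (1.2)·(1.2) + (0.2)·(0.2) + (1.2)·(1.2) + (-3.8)·(-3.8)) / 4 = 18.8/4 = 4.7
  S = [[9.3, 5.15],
 [5.15, 4.7]].

Step 3 — invert S. det(S) = 9.3·4.7 - (5.15)² = 17.1875.
  S^{-1} = (1/det) · [[d, -b], [-b, a]] = [[0.2735, -0.2996],
 [-0.2996, 0.5411]].

Step 4 — quadratic form (x̄ - mu_0)^T · S^{-1} · (x̄ - mu_0):
  S^{-1} · (x̄ - mu_0) = (0.7971, -1.1287),
  (x̄ - mu_0)^T · [...] = (1.6)·(0.7971) + (-1.2)·(-1.1287) = 2.6298.

Step 5 — scale by n: T² = 5 · 2.6298 = 13.1491.

T² ≈ 13.1491


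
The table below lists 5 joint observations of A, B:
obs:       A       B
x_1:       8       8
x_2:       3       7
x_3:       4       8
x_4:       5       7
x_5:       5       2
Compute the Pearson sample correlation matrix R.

Step 1 — column means:
  mean(A) = (8 + 3 + 4 + 5 + 5) / 5 = 25/5 = 5
  mean(B) = (8 + 7 + 8 + 7 + 2) / 5 = 32/5 = 6.4

Step 2 — sample variances and covariances s[i,j] = (1/(n-1)) · Σ_k (x_{k,i} - mean_i) · (x_{k,j} - mean_j), with n-1 = 4:
  s[A,A] = ((3)·(3) + (-2)·(-2) + (-1)·(-1) + (0)·(0) + (0)·(0)) / 4 = 14/4 = 3.5
  s[A,B] = ((3)·(1.6) + (-2)·(0.6) + (-1)·(1.6) + (0)·(0.6) + (0)·(-4.4)) / 4 = 2/4 = 0.5
  s[B,B] = ((1.6)·(1.6) + (0.6)·(0.6) + (1.6)·(1.6) + (0.6)·(0.6) + (-4.4)·(-4.4)) / 4 = 25.2/4 = 6.3
  Sample standard deviations s_i = √(s[i,i]):
  s(A) = √(3.5) = 1.8708
  s(B) = √(6.3) = 2.51

Step 3 — r_{ij} = s_{ij} / (s_i · s_j):
  r[A,A] = 1 (diagonal).
  r[A,B] = 0.5 / (1.8708 · 2.51) = 0.5 / 4.6957 = 0.1065
  r[B,B] = 1 (diagonal).

R is symmetric with unit diagonal. Assembling:

R = [[1, 0.1065],
 [0.1065, 1]]


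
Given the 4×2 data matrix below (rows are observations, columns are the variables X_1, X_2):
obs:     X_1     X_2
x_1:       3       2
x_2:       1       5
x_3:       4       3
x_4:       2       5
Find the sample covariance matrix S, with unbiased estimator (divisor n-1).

Step 1 — column means:
  mean(X_1) = (3 + 1 + 4 + 2) / 4 = 10/4 = 2.5
  mean(X_2) = (2 + 5 + 3 + 5) / 4 = 15/4 = 3.75

Step 2 — sample covariance S[i,j] = (1/(n-1)) · Σ_k (x_{k,i} - mean_i) · (x_{k,j} - mean_j), with n-1 = 3.
  S[X_1,X_1] = ((0.5)·(0.5) + (-1.5)·(-1.5) + (1.5)·(1.5) + (-0.5)·(-0.5)) / 3 = 5/3 = 1.6667
  S[X_1,X_2] = ((0.5)·(-1.75) + (-1.5)·(1.25) + (1.5)·(-0.75) + (-0.5)·(1.25)) / 3 = -4.5/3 = -1.5
  S[X_2,X_2] = ((-1.75)·(-1.75) + (1.25)·(1.25) + (-0.75)·(-0.75) + (1.25)·(1.25)) / 3 = 6.75/3 = 2.25

S is symmetric (S[j,i] = S[i,j]). Assembling:

S = [[1.6667, -1.5],
 [-1.5, 2.25]]


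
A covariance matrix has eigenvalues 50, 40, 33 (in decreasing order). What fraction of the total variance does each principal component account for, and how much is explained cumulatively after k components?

Step 1 — total variance = trace(Sigma) = Σ λ_i = 50 + 40 + 33 = 123.

Step 2 — fraction explained by component i = λ_i / Σ λ:
  PC1: 50/123 = 0.4065
  PC2: 40/123 = 0.3252
  PC3: 33/123 = 0.2683

Step 3 — cumulative fraction after k components = (λ_1 + ... + λ_k) / Σ λ:
  k = 1: 50/123 = 0.4065
  k = 2: (50 + 40)/123 = 90/123 = 0.7317
  k = 3: (50 + 40 + 33)/123 = 123/123 = 1

Summary (fraction, with percent):

explained: PC1 0.4065 (40.65%), PC2 0.3252 (32.52%), PC3 0.2683 (26.83%);  cumulative: 0.4065, 0.7317, 1


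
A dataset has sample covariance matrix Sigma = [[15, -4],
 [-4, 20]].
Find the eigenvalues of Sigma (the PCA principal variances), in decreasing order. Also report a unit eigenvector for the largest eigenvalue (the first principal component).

Step 1 — characteristic polynomial of 2×2 Sigma:
  det(Sigma - λI) = λ² - trace · λ + det = 0.
  trace = 15 + 20 = 35, det = 15·20 - (-4)² = 284.
Step 2 — discriminant:
  Δ = trace² - 4·det = 1225 - 1136 = 89.
Step 3 — eigenvalues:
  λ = (trace ± √Δ)/2 = (35 ± 9.434)/2,
  λ_1 = 22.217,  λ_2 = 12.783.

Step 4 — unit eigenvector for λ_1: solve (Sigma - λ_1 I)v = 0. First row:
  (15 - 22.217)·v_x + (-4)·v_y = 0, i.e. (-7.217)·v_x + (-4)·v_y = 0,
  so v ∝ (b, λ_1 - a) = (-4, 7.217); multiply by -1 so the first entry is positive: u = (4, -7.217).
  ||u|| = √((4)² + (-7.217)²) = √(68.085) ≈ 8.2514,
  v_1 = u/||u|| ≈ (0.4848, -0.8746) (||v_1|| = 1).

λ_1 = 22.217,  λ_2 = 12.783;  v_1 ≈ (0.4848, -0.8746)


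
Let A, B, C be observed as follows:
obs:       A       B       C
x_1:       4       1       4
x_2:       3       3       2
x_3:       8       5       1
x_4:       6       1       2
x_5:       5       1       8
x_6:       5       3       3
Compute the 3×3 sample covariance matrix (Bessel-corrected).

Step 1 — column means:
  mean(A) = (4 + 3 + 8 + 6 + 5 + 5) / 6 = 31/6 = 5.1667
  mean(B) = (1 + 3 + 5 + 1 + 1 + 3) / 6 = 14/6 = 2.3333
  mean(C) = (4 + 2 + 1 + 2 + 8 + 3) / 6 = 20/6 = 3.3333

Step 2 — sample covariance S[i,j] = (1/(n-1)) · Σ_k (x_{k,i} - mean_i) · (x_{k,j} - mean_j), with n-1 = 5.
  S[A,A] = ((-1.1667)·(-1.1667) + (-2.1667)·(-2.1667) + (2.8333)·(2.8333) + (0.8333)·(0.8333) + (-0.1667)·(-0.1667) + (-0.1667)·(-0.1667)) / 5 = 14.8333/5 = 2.9667
  S[A,B] = ((-1.1667)·(-1.3333) + (-2.1667)·(0.6667) + (2.8333)·(2.6667) + (0.8333)·(-1.3333) + (-0.1667)·(-1.3333) + (-0.1667)·(0.6667)) / 5 = 6.6667/5 = 1.3333
  S[A,C] = ((-1.1667)·(0.6667) + (-2.1667)·(-1.3333) + (2.8333)·(-2.3333) + (0.8333)·(-1.3333) + (-0.1667)·(4.6667) + (-0.1667)·(-0.3333)) / 5 = -6.3333/5 = -1.2667
  S[B,B] = ((-1.3333)·(-1.3333) + (0.6667)·(0.6667) + (2.6667)·(2.6667) + (-1.3333)·(-1.3333) + (-1.3333)·(-1.3333) + (0.6667)·(0.6667)) / 5 = 13.3333/5 = 2.6667
  S[B,C] = ((-1.3333)·(0.6667) + (0.6667)·(-1.3333) + (2.6667)·(-2.3333) + (-1.3333)·(-1.3333) + (-1.3333)·(4.6667) + (0.6667)·(-0.3333)) / 5 = -12.6667/5 = -2.5333
  S[C,C] = ((0.6667)·(0.6667) + (-1.3333)·(-1.3333) + (-2.3333)·(-2.3333) + (-1.3333)·(-1.3333) + (4.6667)·(4.6667) + (-0.3333)·(-0.3333)) / 5 = 31.3333/5 = 6.2667

S is symmetric (S[j,i] = S[i,j]). Assembling:

S = [[2.9667, 1.3333, -1.2667],
 [1.3333, 2.6667, -2.5333],
 [-1.2667, -2.5333, 6.2667]]


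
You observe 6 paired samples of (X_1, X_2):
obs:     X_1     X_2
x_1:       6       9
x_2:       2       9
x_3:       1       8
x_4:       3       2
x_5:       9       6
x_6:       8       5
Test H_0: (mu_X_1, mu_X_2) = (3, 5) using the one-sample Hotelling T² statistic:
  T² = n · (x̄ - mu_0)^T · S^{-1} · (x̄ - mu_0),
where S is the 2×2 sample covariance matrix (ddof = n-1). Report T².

Step 1 — sample mean vector:
  mean(X_1) = (6 + 2 + 1 + 3 + 9 + 8) / 6 = 29/6 = 4.8333
  mean(X_2) = (9 + 9 + 8 + 2 + 6 + 5) / 6 = 39/6 = 6.5
  x̄ = (4.8333, 6.5),  deviation x̄ - mu_0 = (4.8333, 6.5) - (3, 5) = (1.8333, 1.5).

Step 2 — sample covariance matrix, S[i,j] = (1/(n-1)) · Σ_k (x_{k,i} - mean_i) · (x_{k,j} - mean_j), divisor n-1 = 5:
  S[X_1,X_1] = ((1.1667)·(1.1667) + (-2.8333)·(-2.8333) + (-3.8333)·(-3.8333) + (-1.8333)·(-1.8333) + (4.1667)·(4.1667) + (3.1667)·(3.1667)) / 5 = 54.8333/5 = 10.9667
  S[X_1,X_2] = ((1.1667)·(2.5) + (-2.8333)·(2.5) + (-3.8333)·(1.5) + (-1.8333)·(-4.5) + (4.1667)·(-0.5) + (3.1667)·(-1.5)) / 5 = -8.5/5 = -1.7
  S[X_2,X_2] = ((2.5)·(2.5) + (2.5)·(2.5) + (1.5)·(1.5) + (-4.5)·(-4.5) + (-0.5)·(-0.5) + (-1.5)·(-1.5)) / 5 = 37.5/5 = 7.5
  S = [[10.9667, -1.7],
 [-1.7, 7.5]].

Step 3 — invert S. det(S) = 10.9667·7.5 - (-1.7)² = 79.36.
  S^{-1} = (1/det) · [[d, -b], [-b, a]] = [[0.0945, 0.0214],
 [0.0214, 0.1382]].

Step 4 — quadratic form (x̄ - mu_0)^T · S^{-1} · (x̄ - mu_0):
  S^{-1} · (x̄ - mu_0) = (0.2054, 0.2466),
  (x̄ - mu_0)^T · [...] = (1.8333)·(0.2054) + (1.5)·(0.2466) = 0.7464.

Step 5 — scale by n: T² = 6 · 0.7464 = 4.4783.

T² ≈ 4.4783


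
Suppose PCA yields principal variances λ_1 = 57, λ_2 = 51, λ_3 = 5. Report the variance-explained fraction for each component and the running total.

Step 1 — total variance = trace(Sigma) = Σ λ_i = 57 + 51 + 5 = 113.

Step 2 — fraction explained by component i = λ_i / Σ λ:
  PC1: 57/113 = 0.5044
  PC2: 51/113 = 0.4513
  PC3: 5/113 = 0.0442

Step 3 — cumulative fraction after k components = (λ_1 + ... + λ_k) / Σ λ:
  k = 1: 57/113 = 0.5044
  k = 2: (57 + 51)/113 = 108/113 = 0.9558
  k = 3: (57 + 51 + 5)/113 = 113/113 = 1

Summary (fraction, with percent):

explained: PC1 0.5044 (50.44%), PC2 0.4513 (45.13%), PC3 0.0442 (4.42%);  cumulative: 0.5044, 0.9558, 1


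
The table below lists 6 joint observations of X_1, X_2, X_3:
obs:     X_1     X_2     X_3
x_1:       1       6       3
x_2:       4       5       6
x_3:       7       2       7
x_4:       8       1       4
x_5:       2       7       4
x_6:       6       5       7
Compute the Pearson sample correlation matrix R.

Step 1 — column means:
  mean(X_1) = (1 + 4 + 7 + 8 + 2 + 6) / 6 = 28/6 = 4.6667
  mean(X_2) = (6 + 5 + 2 + 1 + 7 + 5) / 6 = 26/6 = 4.3333
  mean(X_3) = (3 + 6 + 7 + 4 + 4 + 7) / 6 = 31/6 = 5.1667

Step 2 — sample variances and covariances s[i,j] = (1/(n-1)) · Σ_k (x_{k,i} - mean_i) · (x_{k,j} - mean_j), with n-1 = 5:
  s[X_1,X_1] = ((-3.6667)·(-3.6667) + (-0.6667)·(-0.6667) + (2.3333)·(2.3333) + (3.3333)·(3.3333) + (-2.6667)·(-2.6667) + (1.3333)·(1.3333)) / 5 = 39.3333/5 = 7.8667
  s[X_1,X_2] = ((-3.6667)·(1.6667) + (-0.6667)·(0.6667) + (2.3333)·(-2.3333) + (3.3333)·(-3.3333) + (-2.6667)·(2.6667) + (1.3333)·(0.6667)) / 5 = -29.3333/5 = -5.8667
  s[X_1,X_3] = ((-3.6667)·(-2.1667) + (-0.6667)·(0.8333) + (2.3333)·(1.8333) + (3.3333)·(-1.1667) + (-2.6667)·(-1.1667) + (1.3333)·(1.8333)) / 5 = 13.3333/5 = 2.6667
  s[X_2,X_2] = ((1.6667)·(1.6667) + (0.6667)·(0.6667) + (-2.3333)·(-2.3333) + (-3.3333)·(-3.3333) + (2.6667)·(2.6667) + (0.6667)·(0.6667)) / 5 = 27.3333/5 = 5.4667
  s[X_2,X_3] = ((1.6667)·(-2.1667) + (0.6667)·(0.8333) + (-2.3333)·(1.8333) + (-3.3333)·(-1.1667) + (2.6667)·(-1.1667) + (0.6667)·(1.8333)) / 5 = -5.3333/5 = -1.0667
  s[X_3,X_3] = ((-2.1667)·(-2.1667) + (0.8333)·(0.8333) + (1.8333)·(1.8333) + (-1.1667)·(-1.1667) + (-1.1667)·(-1.1667) + (1.8333)·(1.8333)) / 5 = 14.8333/5 = 2.9667
  Sample standard deviations s_i = √(s[i,i]):
  s(X_1) = √(7.8667) = 2.8048
  s(X_2) = √(5.4667) = 2.3381
  s(X_3) = √(2.9667) = 1.7224

Step 3 — r_{ij} = s_{ij} / (s_i · s_j):
  r[X_1,X_1] = 1 (diagonal).
  r[X_1,X_2] = -5.8667 / (2.8048 · 2.3381) = -5.8667 / 6.5578 = -0.8946
  r[X_1,X_3] = 2.6667 / (2.8048 · 1.7224) = 2.6667 / 4.8309 = 0.552
  r[X_2,X_2] = 1 (diagonal).
  r[X_2,X_3] = -1.0667 / (2.3381 · 1.7224) = -1.0667 / 4.0271 = -0.2649
  r[X_3,X_3] = 1 (diagonal).

R is symmetric with unit diagonal. Assembling:

R = [[1, -0.8946, 0.552],
 [-0.8946, 1, -0.2649],
 [0.552, -0.2649, 1]]


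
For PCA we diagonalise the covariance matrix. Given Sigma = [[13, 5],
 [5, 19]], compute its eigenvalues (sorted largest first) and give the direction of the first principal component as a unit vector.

Step 1 — characteristic polynomial of 2×2 Sigma:
  det(Sigma - λI) = λ² - trace · λ + det = 0.
  trace = 13 + 19 = 32, det = 13·19 - (5)² = 222.
Step 2 — discriminant:
  Δ = trace² - 4·det = 1024 - 888 = 136.
Step 3 — eigenvalues:
  λ = (trace ± √Δ)/2 = (32 ± 11.6619)/2,
  λ_1 = 21.831,  λ_2 = 10.169.

Step 4 — unit eigenvector for λ_1: solve (Sigma - λ_1 I)v = 0. First row:
  (13 - 21.831)·v_x + (5)·v_y = 0, i.e. (-8.831)·v_x + (5)·v_y = 0,
  so v ∝ (b, λ_1 - a) = (5, 8.831) = u.
  ||u|| = √((5)² + (8.831)²) = √(102.9857) ≈ 10.1482,
  v_1 = u/||u|| ≈ (0.4927, 0.8702) (||v_1|| = 1).

λ_1 = 21.831,  λ_2 = 10.169;  v_1 ≈ (0.4927, 0.8702)


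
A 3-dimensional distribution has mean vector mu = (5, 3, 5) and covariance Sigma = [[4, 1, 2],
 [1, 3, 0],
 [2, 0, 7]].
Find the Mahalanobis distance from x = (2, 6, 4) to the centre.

Step 1 — centre the observation: (x - mu) = (-3, 3, -1).

Step 2 — invert Sigma (cofactor / det for 3×3, or solve directly):
  Sigma^{-1} = [[0.3231, -0.1077, -0.0923],
 [-0.1077, 0.3692, 0.0308],
 [-0.0923, 0.0308, 0.1692]].

Step 3 — form the quadratic (x - mu)^T · Sigma^{-1} · (x - mu):
  Sigma^{-1} · (x - mu) = (-1.2, 1.4, 0.2).
  (x - mu)^T · [Sigma^{-1} · (x - mu)] = (-3)·(-1.2) + (3)·(1.4) + (-1)·(0.2) = 7.6.

Step 4 — take square root: d = √(7.6) ≈ 2.7568.

d(x, mu) = √(7.6) ≈ 2.7568


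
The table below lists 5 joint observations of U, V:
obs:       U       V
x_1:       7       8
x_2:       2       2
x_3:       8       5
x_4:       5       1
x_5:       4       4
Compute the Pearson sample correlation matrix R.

Step 1 — column means:
  mean(U) = (7 + 2 + 8 + 5 + 4) / 5 = 26/5 = 5.2
  mean(V) = (8 + 2 + 5 + 1 + 4) / 5 = 20/5 = 4

Step 2 — sample variances and covariances s[i,j] = (1/(n-1)) · Σ_k (x_{k,i} - mean_i) · (x_{k,j} - mean_j), with n-1 = 4:
  s[U,U] = ((1.8)·(1.8) + (-3.2)·(-3.2) + (2.8)·(2.8) + (-0.2)·(-0.2) + (-1.2)·(-1.2)) / 4 = 22.8/4 = 5.7
  s[U,V] = ((1.8)·(4) + (-3.2)·(-2) + (2.8)·(1) + (-0.2)·(-3) + (-1.2)·(0)) / 4 = 17/4 = 4.25
  s[V,V] = ((4)·(4) + (-2)·(-2) + (1)·(1) + (-3)·(-3) + (0)·(0)) / 4 = 30/4 = 7.5
  Sample standard deviations s_i = √(s[i,i]):
  s(U) = √(5.7) = 2.3875
  s(V) = √(7.5) = 2.7386

Step 3 — r_{ij} = s_{ij} / (s_i · s_j):
  r[U,U] = 1 (diagonal).
  r[U,V] = 4.25 / (2.3875 · 2.7386) = 4.25 / 6.5383 = 0.65
  r[V,V] = 1 (diagonal).

R is symmetric with unit diagonal. Assembling:

R = [[1, 0.65],
 [0.65, 1]]


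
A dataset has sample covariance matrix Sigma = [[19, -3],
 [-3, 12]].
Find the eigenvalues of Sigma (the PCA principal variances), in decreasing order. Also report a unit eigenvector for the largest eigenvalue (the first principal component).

Step 1 — characteristic polynomial of 2×2 Sigma:
  det(Sigma - λI) = λ² - trace · λ + det = 0.
  trace = 19 + 12 = 31, det = 19·12 - (-3)² = 219.
Step 2 — discriminant:
  Δ = trace² - 4·det = 961 - 876 = 85.
Step 3 — eigenvalues:
  λ = (trace ± √Δ)/2 = (31 ± 9.2195)/2,
  λ_1 = 20.1098,  λ_2 = 10.8902.

Step 4 — unit eigenvector for λ_1: solve (Sigma - λ_1 I)v = 0. First row:
  (19 - 20.1098)·v_x + (-3)·v_y = 0, i.e. (-1.1098)·v_x + (-3)·v_y = 0,
  so v ∝ (b, λ_1 - a) = (-3, 1.1098); multiply by -1 so the first entry is positive: u = (3, -1.1098).
  ||u|| = √((3)² + (-1.1098)²) = √(10.2316) ≈ 3.1987,
  v_1 = u/||u|| ≈ (0.9379, -0.3469) (||v_1|| = 1).

λ_1 = 20.1098,  λ_2 = 10.8902;  v_1 ≈ (0.9379, -0.3469)


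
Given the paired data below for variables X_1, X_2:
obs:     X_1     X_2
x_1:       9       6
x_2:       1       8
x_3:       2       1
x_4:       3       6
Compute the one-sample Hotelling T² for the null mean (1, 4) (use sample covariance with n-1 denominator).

Step 1 — sample mean vector:
  mean(X_1) = (9 + 1 + 2 + 3) / 4 = 15/4 = 3.75
  mean(X_2) = (6 + 8 + 1 + 6) / 4 = 21/4 = 5.25
  x̄ = (3.75, 5.25),  deviation x̄ - mu_0 = (3.75, 5.25) - (1, 4) = (2.75, 1.25).

Step 2 — sample covariance matrix, S[i,j] = (1/(n-1)) · Σ_k (x_{k,i} - mean_i) · (x_{k,j} - mean_j), divisor n-1 = 3:
  S[X_1,X_1] = ((5.25)·(5.25) + (-2.75)·(-2.75) + (-1.75)·(-1.75) + (-0.75)·(-0.75)) / 3 = 38.75/3 = 12.9167
  S[X_1,X_2] = ((5.25)·(0.75) + (-2.75)·(2.75) + (-1.75)·(-4.25) + (-0.75)·(0.75)) / 3 = 3.25/3 = 1.0833
  S[X_2,X_2] = ((0.75)·(0.75) + (2.75)·(2.75) + (-4.25)·(-4.25) + (0.75)·(0.75)) / 3 = 26.75/3 = 8.9167
  S = [[12.9167, 1.0833],
 [1.0833, 8.9167]].

Step 3 — invert S. det(S) = 12.9167·8.9167 - (1.0833)² = 114.
  S^{-1} = (1/det) · [[d, -b], [-b, a]] = [[0.0782, -0.0095],
 [-0.0095, 0.1133]].

Step 4 — quadratic form (x̄ - mu_0)^T · S^{-1} · (x̄ - mu_0):
  S^{-1} · (x̄ - mu_0) = (0.2032, 0.1155),
  (x̄ - mu_0)^T · [...] = (2.75)·(0.2032) + (1.25)·(0.1155) = 0.7032.

Step 5 — scale by n: T² = 4 · 0.7032 = 2.8129.

T² ≈ 2.8129


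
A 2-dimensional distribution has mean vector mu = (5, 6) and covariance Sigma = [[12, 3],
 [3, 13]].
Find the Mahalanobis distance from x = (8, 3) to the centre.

Step 1 — centre the observation: (x - mu) = (3, -3).

Step 2 — invert Sigma. det(Sigma) = 12·13 - (3)² = 147.
  Sigma^{-1} = (1/det) · [[d, -b], [-b, a]] = [[0.0884, -0.0204],
 [-0.0204, 0.0816]].

Step 3 — form the quadratic (x - mu)^T · Sigma^{-1} · (x - mu):
  Sigma^{-1} · (x - mu) = (0.3265, -0.3061).
  (x - mu)^T · [Sigma^{-1} · (x - mu)] = (3)·(0.3265) + (-3)·(-0.3061) = 1.898.

Step 4 — take square root: d = √(1.898) ≈ 1.3777.

d(x, mu) = √(1.898) ≈ 1.3777


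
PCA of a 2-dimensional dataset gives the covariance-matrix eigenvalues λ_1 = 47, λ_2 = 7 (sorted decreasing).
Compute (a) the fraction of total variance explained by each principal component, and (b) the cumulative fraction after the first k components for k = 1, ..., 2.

Step 1 — total variance = trace(Sigma) = Σ λ_i = 47 + 7 = 54.

Step 2 — fraction explained by component i = λ_i / Σ λ:
  PC1: 47/54 = 0.8704
  PC2: 7/54 = 0.1296

Step 3 — cumulative fraction after k components = (λ_1 + ... + λ_k) / Σ λ:
  k = 1: 47/54 = 0.8704
  k = 2: (47 + 7)/54 = 54/54 = 1

Summary (fraction, with percent):

explained: PC1 0.8704 (87.04%), PC2 0.1296 (12.96%);  cumulative: 0.8704, 1


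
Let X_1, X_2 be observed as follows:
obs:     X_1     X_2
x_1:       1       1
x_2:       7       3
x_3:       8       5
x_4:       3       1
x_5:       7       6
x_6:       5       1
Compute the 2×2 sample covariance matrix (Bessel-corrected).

Step 1 — column means:
  mean(X_1) = (1 + 7 + 8 + 3 + 7 + 5) / 6 = 31/6 = 5.1667
  mean(X_2) = (1 + 3 + 5 + 1 + 6 + 1) / 6 = 17/6 = 2.8333

Step 2 — sample covariance S[i,j] = (1/(n-1)) · Σ_k (x_{k,i} - mean_i) · (x_{k,j} - mean_j), with n-1 = 5.
  S[X_1,X_1] = ((-4.1667)·(-4.1667) + (1.8333)·(1.8333) + (2.8333)·(2.8333) + (-2.1667)·(-2.1667) + (1.8333)·(1.8333) + (-0.1667)·(-0.1667)) / 5 = 36.8333/5 = 7.3667
  S[X_1,X_2] = ((-4.1667)·(-1.8333) + (1.8333)·(0.1667) + (2.8333)·(2.1667) + (-2.1667)·(-1.8333) + (1.8333)·(3.1667) + (-0.1667)·(-1.8333)) / 5 = 24.1667/5 = 4.8333
  S[X_2,X_2] = ((-1.8333)·(-1.8333) + (0.1667)·(0.1667) + (2.1667)·(2.1667) + (-1.8333)·(-1.8333) + (3.1667)·(3.1667) + (-1.8333)·(-1.8333)) / 5 = 24.8333/5 = 4.9667

S is symmetric (S[j,i] = S[i,j]). Assembling:

S = [[7.3667, 4.8333],
 [4.8333, 4.9667]]


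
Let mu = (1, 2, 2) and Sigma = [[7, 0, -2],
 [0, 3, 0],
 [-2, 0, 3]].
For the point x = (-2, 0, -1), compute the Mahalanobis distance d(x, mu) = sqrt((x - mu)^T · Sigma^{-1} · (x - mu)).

Step 1 — centre the observation: (x - mu) = (-3, -2, -3).

Step 2 — invert Sigma (cofactor / det for 3×3, or solve directly):
  Sigma^{-1} = [[0.1765, 0, 0.1176],
 [0, 0.3333, 0],
 [0.1176, 0, 0.4118]].

Step 3 — form the quadratic (x - mu)^T · Sigma^{-1} · (x - mu):
  Sigma^{-1} · (x - mu) = (-0.8824, -0.6667, -1.5882).
  (x - mu)^T · [Sigma^{-1} · (x - mu)] = (-3)·(-0.8824) + (-2)·(-0.6667) + (-3)·(-1.5882) = 8.7451.

Step 4 — take square root: d = √(8.7451) ≈ 2.9572.

d(x, mu) = √(8.7451) ≈ 2.9572


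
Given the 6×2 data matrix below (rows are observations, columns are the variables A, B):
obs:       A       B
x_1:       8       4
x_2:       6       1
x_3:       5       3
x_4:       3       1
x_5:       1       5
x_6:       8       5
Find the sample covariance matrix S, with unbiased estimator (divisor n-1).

Step 1 — column means:
  mean(A) = (8 + 6 + 5 + 3 + 1 + 8) / 6 = 31/6 = 5.1667
  mean(B) = (4 + 1 + 3 + 1 + 5 + 5) / 6 = 19/6 = 3.1667

Step 2 — sample covariance S[i,j] = (1/(n-1)) · Σ_k (x_{k,i} - mean_i) · (x_{k,j} - mean_j), with n-1 = 5.
  S[A,A] = ((2.8333)·(2.8333) + (0.8333)·(0.8333) + (-0.1667)·(-0.1667) + (-2.1667)·(-2.1667) + (-4.1667)·(-4.1667) + (2.8333)·(2.8333)) / 5 = 38.8333/5 = 7.7667
  S[A,B] = ((2.8333)·(0.8333) + (0.8333)·(-2.1667) + (-0.1667)·(-0.1667) + (-2.1667)·(-2.1667) + (-4.1667)·(1.8333) + (2.8333)·(1.8333)) / 5 = 2.8333/5 = 0.5667
  S[B,B] = ((0.8333)·(0.8333) + (-2.1667)·(-2.1667) + (-0.1667)·(-0.1667) + (-2.1667)·(-2.1667) + (1.8333)·(1.8333) + (1.8333)·(1.8333)) / 5 = 16.8333/5 = 3.3667

S is symmetric (S[j,i] = S[i,j]). Assembling:

S = [[7.7667, 0.5667],
 [0.5667, 3.3667]]


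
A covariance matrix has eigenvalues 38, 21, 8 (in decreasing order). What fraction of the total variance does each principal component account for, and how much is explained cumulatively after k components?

Step 1 — total variance = trace(Sigma) = Σ λ_i = 38 + 21 + 8 = 67.

Step 2 — fraction explained by component i = λ_i / Σ λ:
  PC1: 38/67 = 0.5672
  PC2: 21/67 = 0.3134
  PC3: 8/67 = 0.1194

Step 3 — cumulative fraction after k components = (λ_1 + ... + λ_k) / Σ λ:
  k = 1: 38/67 = 0.5672
  k = 2: (38 + 21)/67 = 59/67 = 0.8806
  k = 3: (38 + 21 + 8)/67 = 67/67 = 1

Summary (fraction, with percent):

explained: PC1 0.5672 (56.72%), PC2 0.3134 (31.34%), PC3 0.1194 (11.94%);  cumulative: 0.5672, 0.8806, 1


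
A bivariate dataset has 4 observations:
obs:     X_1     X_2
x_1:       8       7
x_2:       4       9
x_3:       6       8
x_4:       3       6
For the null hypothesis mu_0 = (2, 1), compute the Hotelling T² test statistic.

Step 1 — sample mean vector:
  mean(X_1) = (8 + 4 + 6 + 3) / 4 = 21/4 = 5.25
  mean(X_2) = (7 + 9 + 8 + 6) / 4 = 30/4 = 7.5
  x̄ = (5.25, 7.5),  deviation x̄ - mu_0 = (5.25, 7.5) - (2, 1) = (3.25, 6.5).

Step 2 — sample covariance matrix, S[i,j] = (1/(n-1)) · Σ_k (x_{k,i} - mean_i) · (x_{k,j} - mean_j), divisor n-1 = 3:
  S[X_1,X_1] = ((2.75)·(2.75) + (-1.25)·(-1.25) + (0.75)·(0.75) + (-2.25)·(-2.25)) / 3 = 14.75/3 = 4.9167
  S[X_1,X_2] = ((2.75)·(-0.5) + (-1.25)·(1.5) + (0.75)·(0.5) + (-2.25)·(-1.5)) / 3 = 0.5/3 = 0.1667
  S[X_2,X_2] = ((-0.5)·(-0.5) + (1.5)·(1.5) + (0.5)·(0.5) + (-1.5)·(-1.5)) / 3 = 5/3 = 1.6667
  S = [[4.9167, 0.1667],
 [0.1667, 1.6667]].

Step 3 — invert S. det(S) = 4.9167·1.6667 - (0.1667)² = 8.1667.
  S^{-1} = (1/det) · [[d, -b], [-b, a]] = [[0.2041, -0.0204],
 [-0.0204, 0.602]].

Step 4 — quadratic form (x̄ - mu_0)^T · S^{-1} · (x̄ - mu_0):
  S^{-1} · (x̄ - mu_0) = (0.5306, 3.8469),
  (x̄ - mu_0)^T · [...] = (3.25)·(0.5306) + (6.5)·(3.8469) = 26.7296.

Step 5 — scale by n: T² = 4 · 26.7296 = 106.9184.

T² ≈ 106.9184


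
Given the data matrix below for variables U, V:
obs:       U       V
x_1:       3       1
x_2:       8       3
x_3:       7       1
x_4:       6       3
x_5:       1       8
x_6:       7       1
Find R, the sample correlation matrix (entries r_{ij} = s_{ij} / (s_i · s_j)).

Step 1 — column means:
  mean(U) = (3 + 8 + 7 + 6 + 1 + 7) / 6 = 32/6 = 5.3333
  mean(V) = (1 + 3 + 1 + 3 + 8 + 1) / 6 = 17/6 = 2.8333

Step 2 — sample variances and covariances s[i,j] = (1/(n-1)) · Σ_k (x_{k,i} - mean_i) · (x_{k,j} - mean_j), with n-1 = 5:
  s[U,U] = ((-2.3333)·(-2.3333) + (2.6667)·(2.6667) + (1.6667)·(1.6667) + (0.6667)·(0.6667) + (-4.3333)·(-4.3333) + (1.6667)·(1.6667)) / 5 = 37.3333/5 = 7.4667
  s[U,V] = ((-2.3333)·(-1.8333) + (2.6667)·(0.1667) + (1.6667)·(-1.8333) + (0.6667)·(0.1667) + (-4.3333)·(5.1667) + (1.6667)·(-1.8333)) / 5 = -23.6667/5 = -4.7333
  s[V,V] = ((-1.8333)·(-1.8333) + (0.1667)·(0.1667) + (-1.8333)·(-1.8333) + (0.1667)·(0.1667) + (5.1667)·(5.1667) + (-1.8333)·(-1.8333)) / 5 = 36.8333/5 = 7.3667
  Sample standard deviations s_i = √(s[i,i]):
  s(U) = √(7.4667) = 2.7325
  s(V) = √(7.3667) = 2.7142

Step 3 — r_{ij} = s_{ij} / (s_i · s_j):
  r[U,U] = 1 (diagonal).
  r[U,V] = -4.7333 / (2.7325 · 2.7142) = -4.7333 / 7.4165 = -0.6382
  r[V,V] = 1 (diagonal).

R is symmetric with unit diagonal. Assembling:

R = [[1, -0.6382],
 [-0.6382, 1]]


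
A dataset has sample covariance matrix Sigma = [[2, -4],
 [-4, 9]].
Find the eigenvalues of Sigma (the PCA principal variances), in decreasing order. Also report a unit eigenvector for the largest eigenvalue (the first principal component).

Step 1 — characteristic polynomial of 2×2 Sigma:
  det(Sigma - λI) = λ² - trace · λ + det = 0.
  trace = 2 + 9 = 11, det = 2·9 - (-4)² = 2.
Step 2 — discriminant:
  Δ = trace² - 4·det = 121 - 8 = 113.
Step 3 — eigenvalues:
  λ = (trace ± √Δ)/2 = (11 ± 10.6301)/2,
  λ_1 = 10.8151,  λ_2 = 0.1849.

Step 4 — unit eigenvector for λ_1: solve (Sigma - λ_1 I)v = 0. First row:
  (2 - 10.8151)·v_x + (-4)·v_y = 0, i.e. (-8.8151)·v_x + (-4)·v_y = 0,
  so v ∝ (b, λ_1 - a) = (-4, 8.8151); multiply by -1 so the first entry is positive: u = (4, -8.8151).
  ||u|| = √((4)² + (-8.8151)²) = √(93.7055) ≈ 9.6802,
  v_1 = u/||u|| ≈ (0.4132, -0.9106) (||v_1|| = 1).

λ_1 = 10.8151,  λ_2 = 0.1849;  v_1 ≈ (0.4132, -0.9106)


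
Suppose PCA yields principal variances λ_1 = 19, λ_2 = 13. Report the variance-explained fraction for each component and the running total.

Step 1 — total variance = trace(Sigma) = Σ λ_i = 19 + 13 = 32.

Step 2 — fraction explained by component i = λ_i / Σ λ:
  PC1: 19/32 = 0.5938
  PC2: 13/32 = 0.4062

Step 3 — cumulative fraction after k components = (λ_1 + ... + λ_k) / Σ λ:
  k = 1: 19/32 = 0.5938
  k = 2: (19 + 13)/32 = 32/32 = 1

Summary (fraction, with percent):

explained: PC1 0.5938 (59.38%), PC2 0.4062 (40.62%);  cumulative: 0.5938, 1


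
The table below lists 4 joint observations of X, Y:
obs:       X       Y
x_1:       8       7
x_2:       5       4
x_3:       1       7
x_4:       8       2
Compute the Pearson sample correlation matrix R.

Step 1 — column means:
  mean(X) = (8 + 5 + 1 + 8) / 4 = 22/4 = 5.5
  mean(Y) = (7 + 4 + 7 + 2) / 4 = 20/4 = 5

Step 2 — sample variances and covariances s[i,j] = (1/(n-1)) · Σ_k (x_{k,i} - mean_i) · (x_{k,j} - mean_j), with n-1 = 3:
  s[X,X] = ((2.5)·(2.5) + (-0.5)·(-0.5) + (-4.5)·(-4.5) + (2.5)·(2.5)) / 3 = 33/3 = 11
  s[X,Y] = ((2.5)·(2) + (-0.5)·(-1) + (-4.5)·(2) + (2.5)·(-3)) / 3 = -11/3 = -3.6667
  s[Y,Y] = ((2)·(2) + (-1)·(-1) + (2)·(2) + (-3)·(-3)) / 3 = 18/3 = 6
  Sample standard deviations s_i = √(s[i,i]):
  s(X) = √(11) = 3.3166
  s(Y) = √(6) = 2.4495

Step 3 — r_{ij} = s_{ij} / (s_i · s_j):
  r[X,X] = 1 (diagonal).
  r[X,Y] = -3.6667 / (3.3166 · 2.4495) = -3.6667 / 8.124 = -0.4513
  r[Y,Y] = 1 (diagonal).

R is symmetric with unit diagonal. Assembling:

R = [[1, -0.4513],
 [-0.4513, 1]]
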